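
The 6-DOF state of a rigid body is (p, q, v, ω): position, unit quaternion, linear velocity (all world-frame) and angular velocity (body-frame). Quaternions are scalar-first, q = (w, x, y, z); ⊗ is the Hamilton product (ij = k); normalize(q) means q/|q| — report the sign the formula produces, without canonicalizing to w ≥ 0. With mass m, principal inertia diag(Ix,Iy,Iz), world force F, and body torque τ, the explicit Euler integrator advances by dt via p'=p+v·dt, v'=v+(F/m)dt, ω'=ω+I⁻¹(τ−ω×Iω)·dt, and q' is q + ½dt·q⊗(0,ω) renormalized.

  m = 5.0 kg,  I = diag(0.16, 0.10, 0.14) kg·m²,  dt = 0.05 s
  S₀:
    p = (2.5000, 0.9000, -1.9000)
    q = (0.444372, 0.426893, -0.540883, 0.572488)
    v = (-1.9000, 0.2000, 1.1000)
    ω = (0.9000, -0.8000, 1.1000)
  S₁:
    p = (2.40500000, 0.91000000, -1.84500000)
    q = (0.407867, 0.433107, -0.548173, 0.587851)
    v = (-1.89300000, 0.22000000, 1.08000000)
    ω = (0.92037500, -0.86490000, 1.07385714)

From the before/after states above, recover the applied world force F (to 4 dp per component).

v₁ − v₀ = (0.00700000, 0.02000000, -0.02000000)
applied force F = (0.7000, 2.0000, -2.0000)

F = (0.7000, 2.0000, -2.0000)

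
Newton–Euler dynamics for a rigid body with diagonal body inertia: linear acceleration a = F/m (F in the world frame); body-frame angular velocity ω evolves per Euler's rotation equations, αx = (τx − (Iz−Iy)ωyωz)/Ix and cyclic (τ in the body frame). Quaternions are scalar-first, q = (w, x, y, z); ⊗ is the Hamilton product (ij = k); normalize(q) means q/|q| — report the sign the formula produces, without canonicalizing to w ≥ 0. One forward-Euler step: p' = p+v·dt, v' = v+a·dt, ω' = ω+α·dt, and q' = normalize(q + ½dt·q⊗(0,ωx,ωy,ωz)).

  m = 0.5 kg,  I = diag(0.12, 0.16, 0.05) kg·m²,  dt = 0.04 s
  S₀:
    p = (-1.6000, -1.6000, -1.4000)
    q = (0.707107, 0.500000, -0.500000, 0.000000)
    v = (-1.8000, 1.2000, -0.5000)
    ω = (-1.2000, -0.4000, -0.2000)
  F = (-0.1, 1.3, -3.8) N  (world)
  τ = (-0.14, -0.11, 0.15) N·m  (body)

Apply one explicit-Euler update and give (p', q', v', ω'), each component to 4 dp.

p' = (-1.6720, -1.5520, -1.4200)
q' = (0.7149, 0.4849, -0.5035, -0.0188)
v' = (-1.8080, 1.3040, -0.8040)
ω' = (-1.2437, -0.4317, -0.0954)

(τ − ω×Iω)/I = (-1.0933, -0.7925, 2.6160)
ω + α·dt = (-1.2437, -0.4317, -0.0954)
q⊗(0,ω) = (0.4000000, -0.7485284, -0.1828428, -0.9414214)
q' = normalize(q + ½dt·q⊗(0,ω)) = (0.7149, 0.4849, -0.5035, -0.0188)
a = (-0.2000, 2.6000, -7.6000)
new position p' = (-1.6720, -1.5520, -1.4200)
v' = v + a·dt = (-1.8080, 1.3040, -0.8040)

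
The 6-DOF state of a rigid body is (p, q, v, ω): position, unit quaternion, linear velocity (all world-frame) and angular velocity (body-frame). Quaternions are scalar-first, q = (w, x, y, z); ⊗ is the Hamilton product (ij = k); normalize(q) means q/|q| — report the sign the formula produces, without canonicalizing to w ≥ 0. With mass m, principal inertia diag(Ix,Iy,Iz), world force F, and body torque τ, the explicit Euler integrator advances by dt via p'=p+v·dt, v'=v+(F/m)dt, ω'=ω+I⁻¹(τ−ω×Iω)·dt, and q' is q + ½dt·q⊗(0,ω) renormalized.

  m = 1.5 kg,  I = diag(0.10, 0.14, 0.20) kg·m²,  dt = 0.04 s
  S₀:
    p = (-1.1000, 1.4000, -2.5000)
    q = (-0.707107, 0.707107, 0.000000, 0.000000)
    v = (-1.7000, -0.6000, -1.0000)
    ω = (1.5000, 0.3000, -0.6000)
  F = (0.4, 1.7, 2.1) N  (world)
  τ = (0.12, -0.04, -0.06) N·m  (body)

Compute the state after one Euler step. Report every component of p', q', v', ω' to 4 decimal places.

a = F/m = (0.2667, 1.1333, 1.4000)
p' = p + v·dt = (-1.1680, 1.3760, -2.5400)
v' = v + a·dt = (-1.6893, -0.5547, -0.9440)
gyro term ω×Iω = (-0.0108, 0.0900, 0.0180)
α = I⁻¹(τ − ω×Iω) = (1.3080, -0.9286, -0.3900)
ω' = ω + α·dt = (1.5523, 0.2629, -0.6156)
q⊗(0,ω) = (-1.0606605, -1.0606605, 0.2121321, 0.6363963)
q' = normalize(q + ½dt·q⊗(0,ω)) = (-0.7279, 0.6855, 0.0042, 0.0127)

p' = (-1.1680, 1.3760, -2.5400)
q' = (-0.7279, 0.6855, 0.0042, 0.0127)
v' = (-1.6893, -0.5547, -0.9440)
ω' = (1.5523, 0.2629, -0.6156)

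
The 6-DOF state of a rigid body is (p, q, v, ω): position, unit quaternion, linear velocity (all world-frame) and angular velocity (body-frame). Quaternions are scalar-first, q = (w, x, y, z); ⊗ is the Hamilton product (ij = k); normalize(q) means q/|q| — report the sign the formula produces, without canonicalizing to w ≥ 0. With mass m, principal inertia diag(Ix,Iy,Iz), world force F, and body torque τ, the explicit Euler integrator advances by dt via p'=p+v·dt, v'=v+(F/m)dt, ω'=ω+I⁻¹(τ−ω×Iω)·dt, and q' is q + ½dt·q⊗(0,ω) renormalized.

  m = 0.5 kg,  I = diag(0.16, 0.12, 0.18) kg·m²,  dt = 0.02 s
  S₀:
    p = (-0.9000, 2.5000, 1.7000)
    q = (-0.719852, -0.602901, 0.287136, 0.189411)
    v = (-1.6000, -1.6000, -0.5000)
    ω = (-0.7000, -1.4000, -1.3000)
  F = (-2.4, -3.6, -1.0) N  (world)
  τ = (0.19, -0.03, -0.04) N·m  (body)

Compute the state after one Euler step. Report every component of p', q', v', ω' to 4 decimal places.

gyro term ω×Iω = (0.1092, -0.0182, -0.0392)
α = I⁻¹(τ − ω×Iω) = (0.5050, -0.0983, -0.0044)
new body rate ω' = (-0.6899, -1.4020, -1.3001)
q⊗(0,ω) = (0.2261940, 0.3957950, 0.0914338, 1.9808642)
q' = normalize(q + ½dt·q⊗(0,ω)) = (-0.7174, -0.5988, 0.2880, 0.2092)
linear accel F/m = (-4.8000, -7.2000, -2.0000)
p' = p + v·dt = (-0.9320, 2.4680, 1.6900)
new velocity v' = (-1.6960, -1.7440, -0.5400)

p' = (-0.9320, 2.4680, 1.6900)
q' = (-0.7174, -0.5988, 0.2880, 0.2092)
v' = (-1.6960, -1.7440, -0.5400)
ω' = (-0.6899, -1.4020, -1.3001)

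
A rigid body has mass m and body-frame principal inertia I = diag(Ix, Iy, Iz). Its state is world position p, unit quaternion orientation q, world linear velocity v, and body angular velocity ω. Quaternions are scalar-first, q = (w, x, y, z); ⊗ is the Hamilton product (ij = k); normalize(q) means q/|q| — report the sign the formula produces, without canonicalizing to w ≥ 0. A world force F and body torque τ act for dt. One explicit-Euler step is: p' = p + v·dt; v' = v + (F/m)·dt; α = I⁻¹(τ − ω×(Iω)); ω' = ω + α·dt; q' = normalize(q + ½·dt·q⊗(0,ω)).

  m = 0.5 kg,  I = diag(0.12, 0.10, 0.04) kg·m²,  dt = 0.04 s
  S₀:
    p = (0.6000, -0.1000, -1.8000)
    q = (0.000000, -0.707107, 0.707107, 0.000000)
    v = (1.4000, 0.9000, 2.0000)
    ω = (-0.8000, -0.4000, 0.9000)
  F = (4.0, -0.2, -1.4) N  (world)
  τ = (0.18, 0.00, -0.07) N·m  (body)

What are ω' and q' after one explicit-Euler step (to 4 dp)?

ω' = (-0.7472, -0.3770, 0.8364)
q' = (-0.0057, -0.6942, 0.7196, 0.0170)

α = I⁻¹(τ − ω×Iω) = (1.3200, 0.5760, -1.5900)
ω' = ω + α·dt = (-0.7472, -0.3770, 0.8364)
q⊗(0,ω) = (-0.2828428, 0.6363963, 0.6363963, 0.8485284)
q + ½dt·q⊗(0,ω), renormalized = (-0.0057, -0.6942, 0.7196, 0.0170)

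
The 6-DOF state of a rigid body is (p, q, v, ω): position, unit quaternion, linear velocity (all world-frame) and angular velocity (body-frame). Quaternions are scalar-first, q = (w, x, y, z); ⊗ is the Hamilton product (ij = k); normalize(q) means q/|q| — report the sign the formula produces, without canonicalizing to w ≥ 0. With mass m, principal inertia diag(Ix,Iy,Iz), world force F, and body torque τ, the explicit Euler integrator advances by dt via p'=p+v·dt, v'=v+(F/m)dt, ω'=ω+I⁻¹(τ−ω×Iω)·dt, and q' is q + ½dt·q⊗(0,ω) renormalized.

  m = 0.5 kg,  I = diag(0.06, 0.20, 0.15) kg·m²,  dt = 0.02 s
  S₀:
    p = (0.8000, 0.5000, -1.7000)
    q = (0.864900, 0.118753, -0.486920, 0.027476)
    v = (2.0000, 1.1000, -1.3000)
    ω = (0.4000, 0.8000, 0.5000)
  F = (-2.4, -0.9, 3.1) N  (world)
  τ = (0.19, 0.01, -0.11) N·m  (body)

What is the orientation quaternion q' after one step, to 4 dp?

q⊗(0,ω) = (0.3282968, 0.0805192, 0.6435339, 0.7222204)
updated quaternion q' = (0.8681, 0.1196, -0.4805, 0.0347)

q' = (0.8681, 0.1196, -0.4805, 0.0347)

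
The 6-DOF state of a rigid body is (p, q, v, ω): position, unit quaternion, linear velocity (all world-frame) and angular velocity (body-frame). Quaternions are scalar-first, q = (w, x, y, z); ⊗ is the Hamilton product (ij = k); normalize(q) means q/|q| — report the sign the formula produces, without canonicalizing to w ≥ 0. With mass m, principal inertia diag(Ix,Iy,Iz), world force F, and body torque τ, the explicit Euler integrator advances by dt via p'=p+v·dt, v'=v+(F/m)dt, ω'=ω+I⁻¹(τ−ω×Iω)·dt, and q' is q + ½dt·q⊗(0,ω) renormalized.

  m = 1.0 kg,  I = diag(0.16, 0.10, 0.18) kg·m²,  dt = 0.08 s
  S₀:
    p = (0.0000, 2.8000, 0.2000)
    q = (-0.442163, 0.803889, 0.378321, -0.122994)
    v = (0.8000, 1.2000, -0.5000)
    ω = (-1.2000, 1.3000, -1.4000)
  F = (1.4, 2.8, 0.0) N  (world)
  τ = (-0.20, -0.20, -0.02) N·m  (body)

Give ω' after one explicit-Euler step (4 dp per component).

ω' = (-1.2272, 1.1669, -1.4505)

(τ − ω×Iω)/I = (-0.3400, -1.6640, -0.6311)
ω + α·dt = (-1.2272, 1.1669, -1.4505)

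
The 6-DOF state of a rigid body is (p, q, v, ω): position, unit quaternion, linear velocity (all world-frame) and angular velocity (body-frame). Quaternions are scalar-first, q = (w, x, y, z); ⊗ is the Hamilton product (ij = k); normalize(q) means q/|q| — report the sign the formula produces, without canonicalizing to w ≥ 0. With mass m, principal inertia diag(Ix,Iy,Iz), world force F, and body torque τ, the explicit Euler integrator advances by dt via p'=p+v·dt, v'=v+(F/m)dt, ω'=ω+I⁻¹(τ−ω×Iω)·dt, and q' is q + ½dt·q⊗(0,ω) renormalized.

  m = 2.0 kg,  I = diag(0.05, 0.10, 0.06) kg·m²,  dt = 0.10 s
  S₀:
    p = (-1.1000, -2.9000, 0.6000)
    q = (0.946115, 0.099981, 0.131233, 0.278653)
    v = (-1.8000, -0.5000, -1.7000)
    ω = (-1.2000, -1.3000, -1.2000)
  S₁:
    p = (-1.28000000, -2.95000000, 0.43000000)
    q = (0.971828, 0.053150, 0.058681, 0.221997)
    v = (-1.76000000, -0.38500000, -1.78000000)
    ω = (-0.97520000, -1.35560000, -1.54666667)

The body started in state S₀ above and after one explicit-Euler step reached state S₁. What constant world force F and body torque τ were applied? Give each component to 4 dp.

F = (0.8000, 2.3000, -1.6000)
τ = (0.0500, -0.0700, -0.1300)

rate change Δω = (0.22480000, -0.05560000, -0.34666667)
ω₀×(Iω₀) = (-0.0624, -0.0144, 0.0780)
applied torque τ = (0.0500, -0.0700, -0.1300)
velocity change Δv = (0.04000000, 0.11500000, -0.08000000)
F = m·Δv/dt = (0.8000, 2.3000, -1.6000)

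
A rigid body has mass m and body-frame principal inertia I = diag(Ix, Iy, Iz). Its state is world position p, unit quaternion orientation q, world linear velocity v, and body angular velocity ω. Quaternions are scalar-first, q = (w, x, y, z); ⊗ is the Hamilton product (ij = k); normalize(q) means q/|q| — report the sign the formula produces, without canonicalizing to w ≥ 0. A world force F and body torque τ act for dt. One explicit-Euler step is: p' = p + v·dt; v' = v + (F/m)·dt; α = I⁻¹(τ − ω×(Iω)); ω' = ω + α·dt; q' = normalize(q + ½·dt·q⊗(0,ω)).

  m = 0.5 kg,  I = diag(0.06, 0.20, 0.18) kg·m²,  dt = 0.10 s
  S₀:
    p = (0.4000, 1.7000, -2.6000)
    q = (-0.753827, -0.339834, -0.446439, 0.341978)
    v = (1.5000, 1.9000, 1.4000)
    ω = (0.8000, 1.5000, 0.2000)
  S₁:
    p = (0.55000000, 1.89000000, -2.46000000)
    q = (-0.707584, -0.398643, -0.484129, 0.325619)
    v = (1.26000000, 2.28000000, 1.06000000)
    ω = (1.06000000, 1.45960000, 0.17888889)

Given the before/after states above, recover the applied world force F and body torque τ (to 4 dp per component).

velocity change Δv = (-0.24000000, 0.38000000, -0.34000000)
F = m·Δv/dt = (-1.2000, 1.9000, -1.7000)
ω₁ − ω₀ = (0.26000000, -0.04040000, -0.02111111)
ω₀×(Iω₀) = (-0.0060, -0.0192, 0.1680)
applied torque τ = (0.1500, -0.1000, 0.1300)

F = (-1.2000, 1.9000, -1.7000)
τ = (0.1500, -0.1000, 0.1300)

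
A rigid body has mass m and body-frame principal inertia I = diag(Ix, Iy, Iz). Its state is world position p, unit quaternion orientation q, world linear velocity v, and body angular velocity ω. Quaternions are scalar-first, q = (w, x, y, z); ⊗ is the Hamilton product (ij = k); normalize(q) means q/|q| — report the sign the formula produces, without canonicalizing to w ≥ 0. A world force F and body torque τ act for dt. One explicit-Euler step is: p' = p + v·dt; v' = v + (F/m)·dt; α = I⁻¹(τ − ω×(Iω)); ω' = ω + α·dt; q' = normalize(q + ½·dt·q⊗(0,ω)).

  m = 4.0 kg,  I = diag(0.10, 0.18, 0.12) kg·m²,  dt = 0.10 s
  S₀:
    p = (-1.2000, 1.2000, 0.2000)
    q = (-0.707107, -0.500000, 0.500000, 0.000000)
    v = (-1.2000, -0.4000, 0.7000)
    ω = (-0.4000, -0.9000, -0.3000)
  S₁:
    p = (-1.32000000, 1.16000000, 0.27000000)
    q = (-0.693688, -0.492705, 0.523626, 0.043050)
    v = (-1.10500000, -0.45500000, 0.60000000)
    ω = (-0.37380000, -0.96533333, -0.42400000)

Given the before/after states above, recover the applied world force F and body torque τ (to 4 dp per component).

ω₁ − ω₀ = (0.02620000, -0.06533333, -0.12400000)
applied torque τ = (0.0100, -0.1200, -0.1200)
Δv = v₁−v₀ = (0.09500000, -0.05500000, -0.10000000)
F = m·Δv/dt = (3.8000, -2.2000, -4.0000)

F = (3.8000, -2.2000, -4.0000)
τ = (0.0100, -0.1200, -0.1200)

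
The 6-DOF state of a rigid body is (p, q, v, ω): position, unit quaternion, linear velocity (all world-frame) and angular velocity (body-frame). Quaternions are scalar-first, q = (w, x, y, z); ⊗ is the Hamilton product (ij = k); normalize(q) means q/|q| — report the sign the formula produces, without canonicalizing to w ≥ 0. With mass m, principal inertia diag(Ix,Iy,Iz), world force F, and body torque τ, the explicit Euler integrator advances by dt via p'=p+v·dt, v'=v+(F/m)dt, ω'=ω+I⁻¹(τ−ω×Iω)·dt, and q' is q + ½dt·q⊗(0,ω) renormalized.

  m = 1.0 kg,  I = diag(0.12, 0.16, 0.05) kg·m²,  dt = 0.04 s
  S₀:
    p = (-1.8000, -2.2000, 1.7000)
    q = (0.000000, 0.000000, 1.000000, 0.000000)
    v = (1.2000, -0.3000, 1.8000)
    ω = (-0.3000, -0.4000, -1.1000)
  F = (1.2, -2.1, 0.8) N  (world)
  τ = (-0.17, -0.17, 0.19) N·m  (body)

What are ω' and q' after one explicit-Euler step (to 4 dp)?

ω' = (-0.3405, -0.4483, -0.9518)
q' = (0.0080, -0.0220, 0.9997, 0.0060)

α = I⁻¹(τ − ω×Iω) = (-1.0133, -1.2069, 3.7040)
ω + α·dt = (-0.3405, -0.4483, -0.9518)
q⊗(0,ω) = (0.4000000, -1.1000000, 0.0000000, 0.3000000)
q' = normalize(q + ½dt·q⊗(0,ω)) = (0.0080, -0.0220, 0.9997, 0.0060)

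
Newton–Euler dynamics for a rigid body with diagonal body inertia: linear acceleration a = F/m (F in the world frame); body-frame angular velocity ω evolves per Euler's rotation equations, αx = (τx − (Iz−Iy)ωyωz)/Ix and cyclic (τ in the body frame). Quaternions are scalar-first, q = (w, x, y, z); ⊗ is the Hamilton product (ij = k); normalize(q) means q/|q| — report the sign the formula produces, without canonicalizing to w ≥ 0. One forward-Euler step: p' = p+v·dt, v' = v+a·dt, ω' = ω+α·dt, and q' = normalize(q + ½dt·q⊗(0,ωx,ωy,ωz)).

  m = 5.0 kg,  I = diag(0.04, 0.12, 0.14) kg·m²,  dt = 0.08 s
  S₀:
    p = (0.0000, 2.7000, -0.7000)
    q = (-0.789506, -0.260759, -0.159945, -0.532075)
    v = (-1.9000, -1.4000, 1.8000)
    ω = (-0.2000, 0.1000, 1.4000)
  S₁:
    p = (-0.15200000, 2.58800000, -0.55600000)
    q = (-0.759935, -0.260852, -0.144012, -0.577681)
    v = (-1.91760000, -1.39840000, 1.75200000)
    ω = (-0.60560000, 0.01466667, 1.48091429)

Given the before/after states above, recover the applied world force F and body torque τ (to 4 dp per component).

v₁ − v₀ = (-0.01760000, 0.00160000, -0.04800000)
m·(v₁−v₀)/dt = (-1.1000, 0.1000, -3.0000)
Δω = ω₁−ω₀ = (-0.40560000, -0.08533333, 0.08091429)
I·α + gyro = (-0.2000, -0.1000, 0.1400)

F = (-1.1000, 0.1000, -3.0000)
τ = (-0.2000, -0.1000, 0.1400)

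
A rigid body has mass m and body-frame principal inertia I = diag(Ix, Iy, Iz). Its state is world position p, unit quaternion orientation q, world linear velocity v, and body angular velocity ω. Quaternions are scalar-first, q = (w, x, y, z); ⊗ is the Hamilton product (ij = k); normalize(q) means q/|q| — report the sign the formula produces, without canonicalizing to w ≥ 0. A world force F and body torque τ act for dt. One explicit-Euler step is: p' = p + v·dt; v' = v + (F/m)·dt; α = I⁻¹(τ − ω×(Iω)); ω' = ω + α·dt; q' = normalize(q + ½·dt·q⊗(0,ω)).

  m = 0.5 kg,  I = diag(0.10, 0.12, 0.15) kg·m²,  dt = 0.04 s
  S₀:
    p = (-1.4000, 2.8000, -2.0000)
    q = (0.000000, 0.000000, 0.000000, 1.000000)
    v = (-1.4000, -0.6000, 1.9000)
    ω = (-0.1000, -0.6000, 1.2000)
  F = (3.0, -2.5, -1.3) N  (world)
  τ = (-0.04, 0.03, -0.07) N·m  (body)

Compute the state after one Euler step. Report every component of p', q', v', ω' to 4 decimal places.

p' = (-1.4560, 2.7760, -1.9240)
q' = (-0.0240, 0.0120, -0.0020, 0.9996)
v' = (-1.1600, -0.8000, 1.7960)
ω' = (-0.1074, -0.5920, 1.1810)

linear accel F/m = (6.0000, -5.0000, -2.6000)
new position p' = (-1.4560, 2.7760, -1.9240)
new velocity v' = (-1.1600, -0.8000, 1.7960)
precession coupling ω×(Iω) = (-0.0216, 0.0060, 0.0012)
angular accel α = (-0.1840, 0.2000, -0.4747)
new body rate ω' = (-0.1074, -0.5920, 1.1810)
q⊗(0,ω) = (-1.2000000, 0.6000000, -0.1000000, 0.0000000)
q' = normalize(q + ½dt·q⊗(0,ω)) = (-0.0240, 0.0120, -0.0020, 0.9996)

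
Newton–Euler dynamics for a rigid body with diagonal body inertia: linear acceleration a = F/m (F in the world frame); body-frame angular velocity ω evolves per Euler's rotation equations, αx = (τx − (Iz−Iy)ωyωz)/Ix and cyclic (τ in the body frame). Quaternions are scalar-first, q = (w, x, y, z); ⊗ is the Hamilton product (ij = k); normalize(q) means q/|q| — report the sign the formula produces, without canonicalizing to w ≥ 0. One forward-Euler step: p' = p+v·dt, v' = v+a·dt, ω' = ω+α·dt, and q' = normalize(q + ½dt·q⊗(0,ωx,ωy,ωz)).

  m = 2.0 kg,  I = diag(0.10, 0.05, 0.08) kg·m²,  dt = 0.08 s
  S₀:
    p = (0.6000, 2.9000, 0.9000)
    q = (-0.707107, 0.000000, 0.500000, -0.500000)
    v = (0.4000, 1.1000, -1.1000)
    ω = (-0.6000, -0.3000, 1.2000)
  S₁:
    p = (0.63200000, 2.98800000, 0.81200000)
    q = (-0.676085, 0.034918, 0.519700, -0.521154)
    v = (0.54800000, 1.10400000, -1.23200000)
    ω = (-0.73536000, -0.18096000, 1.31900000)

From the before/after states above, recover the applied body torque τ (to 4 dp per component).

τ = (-0.1800, 0.0600, 0.1100)

rate change Δω = (-0.13536000, 0.11904000, 0.11900000)
τ = I·(Δω/dt) + ω₀×(Iω₀) = (-0.1800, 0.0600, 0.1100)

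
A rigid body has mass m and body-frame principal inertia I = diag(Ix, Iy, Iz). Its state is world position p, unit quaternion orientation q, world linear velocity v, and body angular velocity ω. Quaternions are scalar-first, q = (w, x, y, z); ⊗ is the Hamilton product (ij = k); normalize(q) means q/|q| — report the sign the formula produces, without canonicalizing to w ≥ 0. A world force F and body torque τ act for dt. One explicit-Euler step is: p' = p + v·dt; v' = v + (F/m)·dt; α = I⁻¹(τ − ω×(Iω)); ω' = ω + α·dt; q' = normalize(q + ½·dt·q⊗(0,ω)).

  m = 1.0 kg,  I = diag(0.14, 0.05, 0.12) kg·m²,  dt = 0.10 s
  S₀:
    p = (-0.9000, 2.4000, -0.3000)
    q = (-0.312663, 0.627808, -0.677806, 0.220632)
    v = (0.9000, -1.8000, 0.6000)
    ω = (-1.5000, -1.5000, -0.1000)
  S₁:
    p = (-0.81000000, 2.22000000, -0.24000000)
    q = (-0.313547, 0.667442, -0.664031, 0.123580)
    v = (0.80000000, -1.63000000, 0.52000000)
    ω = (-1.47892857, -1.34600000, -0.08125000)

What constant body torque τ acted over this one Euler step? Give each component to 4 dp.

rate change Δω = (0.02107143, 0.15400000, 0.01875000)
precession coupling = (0.0105, 0.0030, -0.2025)
applied torque τ = (0.0400, 0.0800, -0.1800)

τ = (0.0400, 0.0800, -0.1800)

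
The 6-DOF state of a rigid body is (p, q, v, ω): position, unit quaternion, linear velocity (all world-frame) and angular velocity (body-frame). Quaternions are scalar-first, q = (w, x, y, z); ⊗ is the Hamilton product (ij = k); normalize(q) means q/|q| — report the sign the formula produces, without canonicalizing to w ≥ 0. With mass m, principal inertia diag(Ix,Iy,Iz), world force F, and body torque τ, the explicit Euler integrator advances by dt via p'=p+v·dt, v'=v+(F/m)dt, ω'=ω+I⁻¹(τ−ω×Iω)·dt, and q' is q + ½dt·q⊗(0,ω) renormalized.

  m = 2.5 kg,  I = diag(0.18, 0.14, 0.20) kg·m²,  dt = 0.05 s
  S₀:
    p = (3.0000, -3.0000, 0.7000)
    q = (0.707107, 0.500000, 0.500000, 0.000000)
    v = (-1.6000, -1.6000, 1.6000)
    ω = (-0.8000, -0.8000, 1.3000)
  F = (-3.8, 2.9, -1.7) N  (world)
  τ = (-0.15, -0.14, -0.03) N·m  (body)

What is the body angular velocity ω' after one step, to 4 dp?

precession coupling ω×(Iω) = (-0.0624, 0.0208, -0.0256)
angular accel α = (-0.4867, -1.1486, -0.0220)
new body rate ω' = (-0.8243, -0.8574, 1.2989)

ω' = (-0.8243, -0.8574, 1.2989)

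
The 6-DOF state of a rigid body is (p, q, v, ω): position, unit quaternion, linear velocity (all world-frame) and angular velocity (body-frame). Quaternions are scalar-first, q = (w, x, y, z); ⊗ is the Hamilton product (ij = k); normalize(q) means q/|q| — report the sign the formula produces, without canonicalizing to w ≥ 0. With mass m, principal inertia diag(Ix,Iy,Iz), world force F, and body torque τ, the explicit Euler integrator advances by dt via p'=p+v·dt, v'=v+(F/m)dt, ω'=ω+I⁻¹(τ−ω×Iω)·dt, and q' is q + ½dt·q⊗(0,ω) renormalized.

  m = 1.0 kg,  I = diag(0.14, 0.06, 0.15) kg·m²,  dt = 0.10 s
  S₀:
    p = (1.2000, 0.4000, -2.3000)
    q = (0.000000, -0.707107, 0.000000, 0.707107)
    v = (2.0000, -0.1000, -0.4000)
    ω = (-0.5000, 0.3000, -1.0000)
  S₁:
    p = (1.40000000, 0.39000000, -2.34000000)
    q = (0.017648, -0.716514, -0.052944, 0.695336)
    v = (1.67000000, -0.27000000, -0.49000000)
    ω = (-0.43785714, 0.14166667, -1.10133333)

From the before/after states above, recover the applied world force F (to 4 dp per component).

F = (-3.3000, -1.7000, -0.9000)

v₁ − v₀ = (-0.33000000, -0.17000000, -0.09000000)
F = m·Δv/dt = (-3.3000, -1.7000, -0.9000)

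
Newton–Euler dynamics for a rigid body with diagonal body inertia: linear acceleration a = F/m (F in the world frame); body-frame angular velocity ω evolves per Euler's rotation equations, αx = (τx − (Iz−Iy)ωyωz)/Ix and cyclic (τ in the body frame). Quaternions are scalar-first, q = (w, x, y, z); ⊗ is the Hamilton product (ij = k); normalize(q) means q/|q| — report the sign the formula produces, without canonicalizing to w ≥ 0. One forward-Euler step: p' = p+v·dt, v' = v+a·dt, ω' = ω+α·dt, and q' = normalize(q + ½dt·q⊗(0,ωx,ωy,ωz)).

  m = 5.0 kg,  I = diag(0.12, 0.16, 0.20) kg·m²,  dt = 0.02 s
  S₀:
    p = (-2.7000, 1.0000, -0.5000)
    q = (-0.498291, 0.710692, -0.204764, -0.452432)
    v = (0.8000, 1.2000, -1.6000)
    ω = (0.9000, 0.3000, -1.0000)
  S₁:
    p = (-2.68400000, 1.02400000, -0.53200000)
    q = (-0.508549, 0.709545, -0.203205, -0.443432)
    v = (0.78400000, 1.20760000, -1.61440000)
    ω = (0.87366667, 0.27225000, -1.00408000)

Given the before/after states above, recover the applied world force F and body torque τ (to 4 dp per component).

F = (-4.0000, 1.9000, -3.6000)
τ = (-0.1700, -0.1500, -0.0300)

Δω = ω₁−ω₀ = (-0.02633333, -0.02775000, -0.00408000)
τ = I·(Δω/dt) + ω₀×(Iω₀) = (-0.1700, -0.1500, -0.0300)
velocity change Δv = (-0.01600000, 0.00760000, -0.01440000)
applied force F = (-4.0000, 1.9000, -3.6000)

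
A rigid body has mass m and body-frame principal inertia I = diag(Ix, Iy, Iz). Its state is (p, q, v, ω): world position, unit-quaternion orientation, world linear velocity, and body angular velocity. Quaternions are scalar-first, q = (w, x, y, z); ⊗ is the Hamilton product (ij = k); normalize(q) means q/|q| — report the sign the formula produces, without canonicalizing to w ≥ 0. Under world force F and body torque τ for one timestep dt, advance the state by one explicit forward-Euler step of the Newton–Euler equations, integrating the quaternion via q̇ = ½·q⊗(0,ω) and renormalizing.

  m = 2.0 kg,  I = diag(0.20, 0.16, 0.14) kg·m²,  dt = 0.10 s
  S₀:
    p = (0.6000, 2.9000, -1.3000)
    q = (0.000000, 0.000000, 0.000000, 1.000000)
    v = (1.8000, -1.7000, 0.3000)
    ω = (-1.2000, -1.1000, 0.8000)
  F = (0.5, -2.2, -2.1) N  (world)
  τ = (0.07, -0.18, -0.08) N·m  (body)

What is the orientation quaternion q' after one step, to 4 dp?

q' = (-0.0398, 0.0548, -0.0598, 0.9959)

q⊗(0,ω) = (-0.8000000, 1.1000000, -1.2000000, 0.0000000)
q' = normalize(q + ½dt·q⊗(0,ω)) = (-0.0398, 0.0548, -0.0598, 0.9959)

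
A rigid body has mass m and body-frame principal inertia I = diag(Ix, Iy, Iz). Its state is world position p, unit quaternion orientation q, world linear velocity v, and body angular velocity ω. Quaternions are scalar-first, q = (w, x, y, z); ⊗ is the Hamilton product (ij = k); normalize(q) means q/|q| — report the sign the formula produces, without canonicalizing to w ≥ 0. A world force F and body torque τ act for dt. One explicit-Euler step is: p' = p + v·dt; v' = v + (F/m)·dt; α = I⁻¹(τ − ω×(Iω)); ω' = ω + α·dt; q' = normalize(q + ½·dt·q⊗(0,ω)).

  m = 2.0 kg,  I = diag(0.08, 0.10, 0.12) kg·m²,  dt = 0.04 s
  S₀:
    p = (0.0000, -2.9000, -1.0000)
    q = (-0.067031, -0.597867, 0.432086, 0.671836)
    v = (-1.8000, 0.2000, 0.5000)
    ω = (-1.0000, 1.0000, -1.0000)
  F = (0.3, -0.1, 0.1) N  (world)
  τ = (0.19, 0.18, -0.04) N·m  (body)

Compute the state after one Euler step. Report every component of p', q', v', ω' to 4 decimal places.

linear accel F/m = (0.1500, -0.0500, 0.0500)
p' = p + v·dt = (-0.0720, -2.8920, -0.9800)
v' = v + a·dt = (-1.7940, 0.1980, 0.5020)
precession coupling ω×(Iω) = (-0.0200, -0.0400, -0.0200)
(τ − ω×Iω)/I = (2.6250, 2.2000, -0.1667)
new body rate ω' = (-0.8950, 1.0880, -1.0067)
q⊗(0,ω) = (-0.3581170, -1.0368910, -1.3367340, -0.0987500)
q + ½dt·q⊗(0,ω), renormalized = (-0.0741, -0.6182, 0.4051, 0.6695)

p' = (-0.0720, -2.8920, -0.9800)
q' = (-0.0741, -0.6182, 0.4051, 0.6695)
v' = (-1.7940, 0.1980, 0.5020)
ω' = (-0.8950, 1.0880, -1.0067)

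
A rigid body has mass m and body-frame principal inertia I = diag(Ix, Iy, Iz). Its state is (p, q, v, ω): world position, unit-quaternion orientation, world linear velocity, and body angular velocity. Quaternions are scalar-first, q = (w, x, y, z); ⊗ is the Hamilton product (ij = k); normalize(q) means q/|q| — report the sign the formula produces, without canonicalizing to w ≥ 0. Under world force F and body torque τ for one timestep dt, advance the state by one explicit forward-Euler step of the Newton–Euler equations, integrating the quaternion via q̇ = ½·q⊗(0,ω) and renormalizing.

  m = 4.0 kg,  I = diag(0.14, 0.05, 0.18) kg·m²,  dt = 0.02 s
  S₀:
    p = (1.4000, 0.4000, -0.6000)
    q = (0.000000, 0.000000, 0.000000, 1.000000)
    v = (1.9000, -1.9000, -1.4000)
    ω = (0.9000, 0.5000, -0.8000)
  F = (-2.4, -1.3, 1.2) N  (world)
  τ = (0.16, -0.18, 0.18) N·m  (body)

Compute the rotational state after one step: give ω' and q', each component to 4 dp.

α = I⁻¹(τ − ω×Iω) = (1.5143, -4.1760, 1.2250)
new body rate ω' = (0.9303, 0.4165, -0.7755)
Hamilton product q⊗(0,ω) = (0.8000000, -0.5000000, 0.9000000, 0.0000000)
q' = normalize(q + ½dt·q⊗(0,ω)) = (0.0080, -0.0050, 0.0090, 0.9999)

ω' = (0.9303, 0.4165, -0.7755)
q' = (0.0080, -0.0050, 0.0090, 0.9999)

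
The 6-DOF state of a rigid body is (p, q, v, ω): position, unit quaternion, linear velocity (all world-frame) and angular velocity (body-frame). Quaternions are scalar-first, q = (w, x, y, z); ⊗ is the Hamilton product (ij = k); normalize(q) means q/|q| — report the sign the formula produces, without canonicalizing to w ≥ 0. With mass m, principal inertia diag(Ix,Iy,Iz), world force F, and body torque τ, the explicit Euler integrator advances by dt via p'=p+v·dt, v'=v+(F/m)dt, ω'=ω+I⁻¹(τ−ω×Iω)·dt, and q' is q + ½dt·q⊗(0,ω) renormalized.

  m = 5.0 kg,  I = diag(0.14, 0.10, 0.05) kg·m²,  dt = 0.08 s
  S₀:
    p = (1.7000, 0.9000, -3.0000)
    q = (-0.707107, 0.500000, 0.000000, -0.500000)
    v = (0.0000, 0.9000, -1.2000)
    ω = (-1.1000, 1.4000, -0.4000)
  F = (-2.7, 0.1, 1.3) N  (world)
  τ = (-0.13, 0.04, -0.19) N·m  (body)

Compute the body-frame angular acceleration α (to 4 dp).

α = (-1.1286, 0.0040, -5.0320)

ω×(Iω) gyroscopic = (0.0280, 0.0396, 0.0616)
angular accel α = (-1.1286, 0.0040, -5.0320)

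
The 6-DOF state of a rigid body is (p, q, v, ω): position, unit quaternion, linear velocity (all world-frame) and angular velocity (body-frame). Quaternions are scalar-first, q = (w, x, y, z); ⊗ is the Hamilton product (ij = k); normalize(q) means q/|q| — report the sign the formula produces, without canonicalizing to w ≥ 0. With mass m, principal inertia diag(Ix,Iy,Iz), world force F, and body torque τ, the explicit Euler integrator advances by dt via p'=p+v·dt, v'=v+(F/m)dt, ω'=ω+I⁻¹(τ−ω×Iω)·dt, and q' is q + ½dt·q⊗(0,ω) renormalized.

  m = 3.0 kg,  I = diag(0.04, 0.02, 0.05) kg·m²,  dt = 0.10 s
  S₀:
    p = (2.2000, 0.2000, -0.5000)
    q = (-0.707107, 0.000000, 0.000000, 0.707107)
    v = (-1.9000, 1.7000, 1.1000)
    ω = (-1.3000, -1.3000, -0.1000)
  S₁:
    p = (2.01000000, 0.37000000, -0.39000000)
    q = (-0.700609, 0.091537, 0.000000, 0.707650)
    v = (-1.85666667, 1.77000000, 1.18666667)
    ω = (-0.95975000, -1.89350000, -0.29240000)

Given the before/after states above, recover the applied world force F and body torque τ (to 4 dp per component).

F = (1.3000, 2.1000, 2.6000)
τ = (0.1400, -0.1200, -0.1300)

ω₁ − ω₀ = (0.34025000, -0.59350000, -0.19240000)
applied torque τ = (0.1400, -0.1200, -0.1300)
v₁ − v₀ = (0.04333333, 0.07000000, 0.08666667)
F = m·Δv/dt = (1.3000, 2.1000, 2.6000)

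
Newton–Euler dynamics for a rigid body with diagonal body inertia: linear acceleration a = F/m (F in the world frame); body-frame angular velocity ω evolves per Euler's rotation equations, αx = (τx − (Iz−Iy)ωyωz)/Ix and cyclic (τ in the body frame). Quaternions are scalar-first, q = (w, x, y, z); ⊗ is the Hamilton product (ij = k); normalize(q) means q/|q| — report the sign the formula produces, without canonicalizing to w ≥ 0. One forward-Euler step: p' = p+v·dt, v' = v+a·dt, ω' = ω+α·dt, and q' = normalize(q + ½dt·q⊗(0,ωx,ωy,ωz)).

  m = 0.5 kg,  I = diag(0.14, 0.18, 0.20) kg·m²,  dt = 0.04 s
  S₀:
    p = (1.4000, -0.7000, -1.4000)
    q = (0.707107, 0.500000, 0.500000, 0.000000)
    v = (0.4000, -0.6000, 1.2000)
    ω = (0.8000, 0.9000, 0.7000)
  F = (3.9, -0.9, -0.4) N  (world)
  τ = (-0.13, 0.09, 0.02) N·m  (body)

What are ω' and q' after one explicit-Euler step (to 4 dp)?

ω×(Iω) gyroscopic = (0.0126, -0.0336, 0.0288)
(τ − ω×Iω)/I = (-1.0186, 0.6867, -0.0440)
ω + α·dt = (0.7593, 0.9275, 0.6982)
Hamilton product q⊗(0,ω) = (-0.8500000, 0.9156856, 0.2863963, 0.5449749)
q' = normalize(q + ½dt·q⊗(0,ω)) = (0.6898, 0.5181, 0.5055, 0.0109)

ω' = (0.7593, 0.9275, 0.6982)
q' = (0.6898, 0.5181, 0.5055, 0.0109)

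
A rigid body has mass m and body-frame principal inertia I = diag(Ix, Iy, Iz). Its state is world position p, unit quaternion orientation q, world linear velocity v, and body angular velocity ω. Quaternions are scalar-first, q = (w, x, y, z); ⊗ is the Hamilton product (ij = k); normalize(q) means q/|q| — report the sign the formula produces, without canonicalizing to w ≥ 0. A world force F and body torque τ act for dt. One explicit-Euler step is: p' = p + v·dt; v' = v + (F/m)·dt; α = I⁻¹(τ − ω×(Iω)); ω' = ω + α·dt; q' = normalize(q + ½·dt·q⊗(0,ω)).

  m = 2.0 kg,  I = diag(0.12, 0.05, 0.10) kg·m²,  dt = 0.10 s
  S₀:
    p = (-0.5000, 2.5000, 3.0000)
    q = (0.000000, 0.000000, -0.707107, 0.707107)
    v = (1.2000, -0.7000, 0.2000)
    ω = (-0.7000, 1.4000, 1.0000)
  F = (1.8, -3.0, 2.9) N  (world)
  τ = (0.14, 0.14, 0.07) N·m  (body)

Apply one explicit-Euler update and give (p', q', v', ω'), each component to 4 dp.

p' = (-0.3800, 2.4300, 3.0200)
q' = (0.0141, -0.0845, -0.7287, 0.6794)
v' = (1.2900, -0.8500, 0.3450)
ω' = (-0.6417, 1.7080, 1.0014)

a = (0.9000, -1.5000, 1.4500)
p' = p + v·dt = (-0.3800, 2.4300, 3.0200)
v + (F/m)dt = (1.2900, -0.8500, 0.3450)
(τ − ω×Iω)/I = (0.5833, 3.0800, 0.0140)
new body rate ω' = (-0.6417, 1.7080, 1.0014)
q⊗(0,ω) = (0.2828428, -1.6970568, -0.4949749, -0.4949749)
q + ½dt·q⊗(0,ω), renormalized = (0.0141, -0.0845, -0.7287, 0.6794)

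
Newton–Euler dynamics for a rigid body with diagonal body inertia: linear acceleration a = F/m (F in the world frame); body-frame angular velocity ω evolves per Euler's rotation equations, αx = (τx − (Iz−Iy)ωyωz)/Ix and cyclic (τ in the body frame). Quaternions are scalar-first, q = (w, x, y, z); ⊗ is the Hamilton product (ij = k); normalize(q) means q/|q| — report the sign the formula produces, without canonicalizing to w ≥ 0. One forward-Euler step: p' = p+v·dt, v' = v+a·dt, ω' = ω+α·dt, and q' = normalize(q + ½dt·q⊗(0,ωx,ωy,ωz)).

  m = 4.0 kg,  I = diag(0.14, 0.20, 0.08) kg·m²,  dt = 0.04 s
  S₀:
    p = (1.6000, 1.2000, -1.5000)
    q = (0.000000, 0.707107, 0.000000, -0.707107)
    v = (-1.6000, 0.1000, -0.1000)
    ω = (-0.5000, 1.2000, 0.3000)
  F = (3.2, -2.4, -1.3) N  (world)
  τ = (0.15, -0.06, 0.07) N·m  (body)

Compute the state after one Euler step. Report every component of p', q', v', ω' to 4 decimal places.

p + v·dt = (1.5360, 1.2040, -1.5040)
new velocity v' = (-1.5680, 0.0760, -0.1130)
α = I⁻¹(τ − ω×Iω) = (1.3800, -0.2550, 1.3250)
ω + α·dt = (-0.4448, 1.1898, 0.3530)
q⊗(0,ω) = (0.5656856, 0.8485284, 0.1414214, 0.8485284)
updated quaternion q' = (0.0113, 0.7238, 0.0028, -0.6899)

p' = (1.5360, 1.2040, -1.5040)
q' = (0.0113, 0.7238, 0.0028, -0.6899)
v' = (-1.5680, 0.0760, -0.1130)
ω' = (-0.4448, 1.1898, 0.3530)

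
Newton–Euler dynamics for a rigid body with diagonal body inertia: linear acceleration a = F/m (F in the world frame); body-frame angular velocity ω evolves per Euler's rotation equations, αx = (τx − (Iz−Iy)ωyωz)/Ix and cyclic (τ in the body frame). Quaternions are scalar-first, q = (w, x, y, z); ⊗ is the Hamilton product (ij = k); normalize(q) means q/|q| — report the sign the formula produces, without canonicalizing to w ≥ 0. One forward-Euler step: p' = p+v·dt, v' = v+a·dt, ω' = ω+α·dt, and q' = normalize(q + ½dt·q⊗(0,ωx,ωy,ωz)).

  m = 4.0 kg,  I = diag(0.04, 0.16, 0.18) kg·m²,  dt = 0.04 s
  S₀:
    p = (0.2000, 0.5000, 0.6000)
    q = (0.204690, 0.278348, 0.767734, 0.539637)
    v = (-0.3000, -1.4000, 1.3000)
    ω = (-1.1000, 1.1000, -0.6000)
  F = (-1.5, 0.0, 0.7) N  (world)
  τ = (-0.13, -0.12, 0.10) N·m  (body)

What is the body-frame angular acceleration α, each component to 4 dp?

ω×(Iω) gyroscopic = (-0.0132, -0.0924, -0.1452)
(τ − ω×Iω)/I = (-2.9200, -0.1725, 1.3622)

α = (-2.9200, -0.1725, 1.3622)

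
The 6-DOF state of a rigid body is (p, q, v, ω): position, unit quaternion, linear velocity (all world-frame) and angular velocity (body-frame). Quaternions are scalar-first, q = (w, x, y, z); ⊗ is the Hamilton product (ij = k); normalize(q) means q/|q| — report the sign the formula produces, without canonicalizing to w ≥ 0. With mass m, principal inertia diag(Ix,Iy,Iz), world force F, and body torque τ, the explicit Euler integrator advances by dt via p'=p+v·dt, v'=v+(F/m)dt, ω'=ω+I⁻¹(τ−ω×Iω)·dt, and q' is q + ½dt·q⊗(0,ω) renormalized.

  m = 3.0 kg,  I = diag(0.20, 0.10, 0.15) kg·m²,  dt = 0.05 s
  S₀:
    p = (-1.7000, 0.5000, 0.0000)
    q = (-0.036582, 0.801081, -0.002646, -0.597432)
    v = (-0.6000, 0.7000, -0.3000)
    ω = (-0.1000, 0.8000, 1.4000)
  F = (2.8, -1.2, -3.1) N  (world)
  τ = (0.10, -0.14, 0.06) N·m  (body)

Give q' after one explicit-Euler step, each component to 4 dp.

2q̇ = q⊗(0,ω) = (0.9186297, 0.4778994, -1.0910358, 0.5893854)
q' = normalize(q + ½dt·q⊗(0,ω)) = (-0.0136, 0.8124, -0.0299, -0.5822)

q' = (-0.0136, 0.8124, -0.0299, -0.5822)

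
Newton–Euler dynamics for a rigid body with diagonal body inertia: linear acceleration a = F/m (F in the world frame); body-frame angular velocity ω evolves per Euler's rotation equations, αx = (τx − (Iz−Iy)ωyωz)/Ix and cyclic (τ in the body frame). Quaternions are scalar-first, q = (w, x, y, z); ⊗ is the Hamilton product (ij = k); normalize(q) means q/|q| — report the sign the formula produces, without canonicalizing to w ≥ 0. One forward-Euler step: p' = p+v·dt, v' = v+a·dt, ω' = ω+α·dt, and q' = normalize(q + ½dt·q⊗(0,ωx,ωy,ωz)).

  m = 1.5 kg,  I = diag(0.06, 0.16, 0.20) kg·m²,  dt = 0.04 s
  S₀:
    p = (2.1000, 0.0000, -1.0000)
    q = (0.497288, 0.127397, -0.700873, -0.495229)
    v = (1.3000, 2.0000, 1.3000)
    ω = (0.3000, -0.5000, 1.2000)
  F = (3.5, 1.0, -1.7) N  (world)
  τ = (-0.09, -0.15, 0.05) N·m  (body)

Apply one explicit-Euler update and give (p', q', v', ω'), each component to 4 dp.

p' = p + v·dt = (2.1520, 0.0800, -0.9480)
v' = v + a·dt = (1.3933, 2.0267, 1.2547)
α = I⁻¹(τ − ω×Iω) = (-1.1000, -0.6225, 0.3250)
ω + α·dt = (0.2560, -0.5249, 1.2130)
q⊗(0,ω) = (0.2056192, -0.9394757, -0.5500891, 0.7433090)
updated quaternion q' = (0.5012, 0.1086, -0.7116, -0.4802)

p' = (2.1520, 0.0800, -0.9480)
q' = (0.5012, 0.1086, -0.7116, -0.4802)
v' = (1.3933, 2.0267, 1.2547)
ω' = (0.2560, -0.5249, 1.2130)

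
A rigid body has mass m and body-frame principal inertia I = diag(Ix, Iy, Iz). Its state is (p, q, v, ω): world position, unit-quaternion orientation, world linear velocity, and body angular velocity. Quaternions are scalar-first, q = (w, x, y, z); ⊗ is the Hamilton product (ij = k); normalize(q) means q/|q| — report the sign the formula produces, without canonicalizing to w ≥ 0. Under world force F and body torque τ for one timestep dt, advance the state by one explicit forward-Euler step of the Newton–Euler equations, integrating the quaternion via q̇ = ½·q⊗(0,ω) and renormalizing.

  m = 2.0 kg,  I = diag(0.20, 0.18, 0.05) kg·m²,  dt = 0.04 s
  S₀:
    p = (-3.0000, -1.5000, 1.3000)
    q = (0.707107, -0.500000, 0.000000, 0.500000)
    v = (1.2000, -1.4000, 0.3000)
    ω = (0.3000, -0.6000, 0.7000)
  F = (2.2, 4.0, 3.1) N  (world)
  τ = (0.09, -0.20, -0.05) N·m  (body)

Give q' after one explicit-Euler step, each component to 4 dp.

2q̇ = q⊗(0,ω) = (-0.2000000, 0.5121321, 0.0757358, 0.7949749)
q' = normalize(q + ½dt·q⊗(0,ω)) = (0.7030, -0.4897, 0.0015, 0.5158)

q' = (0.7030, -0.4897, 0.0015, 0.5158)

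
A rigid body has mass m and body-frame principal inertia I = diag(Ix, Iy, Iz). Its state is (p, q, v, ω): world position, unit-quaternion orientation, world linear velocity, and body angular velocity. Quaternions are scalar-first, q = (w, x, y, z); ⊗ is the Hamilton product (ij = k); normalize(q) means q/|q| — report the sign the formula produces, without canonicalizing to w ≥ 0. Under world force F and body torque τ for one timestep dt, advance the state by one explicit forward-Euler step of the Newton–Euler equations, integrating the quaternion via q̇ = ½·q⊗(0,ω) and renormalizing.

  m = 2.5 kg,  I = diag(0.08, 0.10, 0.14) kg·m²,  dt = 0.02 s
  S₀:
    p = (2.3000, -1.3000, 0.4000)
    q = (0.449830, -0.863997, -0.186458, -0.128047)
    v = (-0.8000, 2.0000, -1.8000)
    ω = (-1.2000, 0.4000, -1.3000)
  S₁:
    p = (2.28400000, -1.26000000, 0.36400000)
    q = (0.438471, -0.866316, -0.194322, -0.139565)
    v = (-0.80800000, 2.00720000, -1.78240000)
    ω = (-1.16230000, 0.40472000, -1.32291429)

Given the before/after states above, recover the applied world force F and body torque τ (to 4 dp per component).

F = (-1.0000, 0.9000, 2.2000)
τ = (0.1300, -0.0700, -0.1700)

velocity change Δv = (-0.00800000, 0.00720000, 0.01760000)
m·(v₁−v₀)/dt = (-1.0000, 0.9000, 2.2000)
ω₁ − ω₀ = (0.03770000, 0.00472000, -0.02291429)
τ = I·(Δω/dt) + ω₀×(Iω₀) = (0.1300, -0.0700, -0.1700)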